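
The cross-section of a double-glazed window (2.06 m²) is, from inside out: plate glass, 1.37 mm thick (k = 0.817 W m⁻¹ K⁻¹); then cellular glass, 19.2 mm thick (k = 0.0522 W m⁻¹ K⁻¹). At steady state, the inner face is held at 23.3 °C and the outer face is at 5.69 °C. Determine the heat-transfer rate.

Q = 98.2 W

Treat each layer as a resistance in series:
  R_plate glass = L/(kA) = 0.00137/(0.817·2.06) = 8.140×10^-4 K/W
  R_cellular glass = L/(kA) = 0.0192/(0.0522·2.06) = 0.1786 K/W
ΣR = 8.140×10^-4 + 0.1786 = 0.1794 K/W
Q = ΔT/ΣR = (23.3 °C − 5.69 °C)/0.1794 = 98.2 W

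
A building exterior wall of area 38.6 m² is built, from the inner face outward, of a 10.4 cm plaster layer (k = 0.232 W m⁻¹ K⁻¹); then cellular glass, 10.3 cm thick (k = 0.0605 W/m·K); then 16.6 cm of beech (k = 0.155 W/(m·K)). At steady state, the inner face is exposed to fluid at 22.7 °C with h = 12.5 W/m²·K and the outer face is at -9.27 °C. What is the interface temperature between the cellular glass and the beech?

T = 1.10 °C

Resistance network (inner→outer):
  R_conv,in = 1/(hA) = 1/(12.5·38.6) = 0.002073 K/W
  R_plaster = L/(kA) = 0.104/(0.232·38.6) = 0.01161 K/W
  R_cellular glass = L/(kA) = 0.103/(0.0605·38.6) = 0.04411 K/W
  R_beech = L/(kA) = 0.166/(0.155·38.6) = 0.02775 K/W
ΣR = 0.002073 + 0.01161 + 0.04411 + 0.02775 = 0.08554 K/W
Q = ΔT/ΣR = (22.7 °C − -9.27 °C)/0.08554 = 373.7 W
From the inner boundary to the cellular glass/beech interface, ΣR_partial = 0.05779 K/W.
T_interface = T_in − Q·ΣR_partial = 22.7 °C − (373.7)(0.05779) = 1.10 °C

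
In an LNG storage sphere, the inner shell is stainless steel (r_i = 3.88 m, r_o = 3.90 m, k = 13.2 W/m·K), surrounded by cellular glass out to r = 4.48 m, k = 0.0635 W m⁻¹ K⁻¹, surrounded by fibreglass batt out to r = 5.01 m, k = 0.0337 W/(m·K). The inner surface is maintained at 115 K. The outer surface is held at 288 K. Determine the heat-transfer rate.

Resistance network (inner→outer):
  R_stainless steel = (1/3.88 − 1/3.90)/(4πk) = 0.001322/(4π·13.2) = 7.968×10^-6 K/W
  R_cellular glass = (1/3.90 − 1/4.48)/(4πk) = 0.03320/(4π·0.0635) = 0.04160 K/W
  R_fibreglass batt = (1/4.48 − 1/5.01)/(4πk) = 0.02361/(4π·0.0337) = 0.05576 K/W
ΣR = 7.968×10^-6 + 0.04160 + 0.05576 = 0.09737 K/W
Q = ΔT/ΣR = (115 K − 288 K)/0.09737 = -1780 W
(Negative Q ⇒ heat flows inward; heat gain = 1780 W.)

Q = 1780 W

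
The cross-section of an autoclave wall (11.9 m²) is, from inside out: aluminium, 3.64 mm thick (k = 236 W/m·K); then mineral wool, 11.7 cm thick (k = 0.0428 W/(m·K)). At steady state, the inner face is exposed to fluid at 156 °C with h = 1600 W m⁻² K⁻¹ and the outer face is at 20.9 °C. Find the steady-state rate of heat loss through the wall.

Q = 588 W

Treat each layer as a resistance in series:
  R_conv,in = 1/(hA) = 1/(1600·11.9) = 5.252×10^-5 K/W
  R_aluminium = L/(kA) = 0.00364/(236·11.9) = 1.296×10^-6 K/W
  R_mineral wool = L/(kA) = 0.117/(0.0428·11.9) = 0.2297 K/W
ΣR = 5.252×10^-5 + 1.296×10^-6 + 0.2297 = 0.2298 K/W
Q = ΔT/ΣR = (156 °C − 20.9 °C)/0.2298 = 588 W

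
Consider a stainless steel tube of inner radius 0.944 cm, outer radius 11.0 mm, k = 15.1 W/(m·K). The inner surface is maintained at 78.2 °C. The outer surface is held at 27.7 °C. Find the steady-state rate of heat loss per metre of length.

Q' = 31300 W/m

Q' = 2πk·ΔT/ln(r₂/r₁) = 2π × 15.1 × 50.5 / ln(0.0110/0.00944) = 31300 W/m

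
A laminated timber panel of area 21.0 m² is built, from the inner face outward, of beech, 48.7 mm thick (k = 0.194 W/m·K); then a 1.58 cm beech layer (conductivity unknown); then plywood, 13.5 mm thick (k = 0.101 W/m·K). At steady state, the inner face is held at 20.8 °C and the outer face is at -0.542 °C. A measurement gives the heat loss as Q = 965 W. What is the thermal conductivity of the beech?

k = 0.198 W/m·K

ΣR = ΔT/Q = |20.8 − -0.542|/965 = 0.02212 K/W
Known resistances:
  R_beech = L/(kA) = 0.0487/(0.194·21.0) = 0.01195 K/W
  R_plywood = L/(kA) = 0.0135/(0.101·21.0) = 0.006365 K/W
R_beech = ΣR − ΣR_known = 0.02212 − 0.01832 = 0.003800 K/W
L/(kA) = 0.003800 ⇒ k = 0.0158/(0.003800·21.0) = 0.198 W/m·K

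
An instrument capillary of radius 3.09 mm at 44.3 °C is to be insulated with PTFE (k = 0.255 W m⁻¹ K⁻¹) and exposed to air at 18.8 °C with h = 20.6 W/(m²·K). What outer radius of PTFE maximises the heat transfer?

r_cr = 1.24 cm

For a cylinder, r_cr = k_ins/h = 0.255/20.6 = 0.0124 m = 1.24 cm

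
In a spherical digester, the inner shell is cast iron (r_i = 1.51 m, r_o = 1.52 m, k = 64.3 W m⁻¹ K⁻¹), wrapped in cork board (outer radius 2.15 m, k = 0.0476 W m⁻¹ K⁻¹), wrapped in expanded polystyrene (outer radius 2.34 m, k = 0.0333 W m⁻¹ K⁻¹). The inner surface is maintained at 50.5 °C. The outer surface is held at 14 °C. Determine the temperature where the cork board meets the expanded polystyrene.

Resistance network (inner→outer):
  R_cast iron = (1/1.51 − 1/1.52)/(4πk) = 0.004357/(4π·64.3) = 5.392×10^-6 K/W
  R_cork board = (1/1.52 − 1/2.15)/(4πk) = 0.1928/(4π·0.0476) = 0.3223 K/W
  R_expanded polystyrene = (1/2.15 − 1/2.34)/(4πk) = 0.03777/(4π·0.0333) = 0.09025 K/W
ΣR = 5.392×10^-6 + 0.3223 + 0.09025 = 0.4126 K/W
Q = ΔT/ΣR = (50.5 °C − 14 °C)/0.4126 = 88.46 W
From the inner boundary to the cork board/expanded polystyrene interface, ΣR_partial = 0.3223 K/W.
T_interface = T_in − Q·ΣR_partial = 50.5 °C − (88.46)(0.3223) = 22.0 °C

T = 22.0 °C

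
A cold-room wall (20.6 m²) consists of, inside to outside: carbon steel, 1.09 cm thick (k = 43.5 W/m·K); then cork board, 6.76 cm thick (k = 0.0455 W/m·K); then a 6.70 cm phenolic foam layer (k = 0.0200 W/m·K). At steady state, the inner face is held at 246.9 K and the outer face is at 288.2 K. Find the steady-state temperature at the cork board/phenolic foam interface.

Series thermal resistances, inner to outer:
  R_carbon steel = L/(kA) = 0.0109/(43.5·20.6) = 1.216×10^-5 K/W
  R_cork board = L/(kA) = 0.0676/(0.0455·20.6) = 0.07212 K/W
  R_phenolic foam = L/(kA) = 0.0670/(0.0200·20.6) = 0.1626 K/W
ΣR = 1.216×10^-5 + 0.07212 + 0.1626 = 0.2347 K/W
Q = ΔT/ΣR = (246.9 K − 288.2 K)/0.2347 = -176.0 W
From the inner boundary to the cork board/phenolic foam interface, ΣR_partial = 0.07213 K/W.
T_interface = T_in − Q·ΣR_partial = 246.9 K − (-176.0)(0.07213) = 259.6 K

T = 259.6 K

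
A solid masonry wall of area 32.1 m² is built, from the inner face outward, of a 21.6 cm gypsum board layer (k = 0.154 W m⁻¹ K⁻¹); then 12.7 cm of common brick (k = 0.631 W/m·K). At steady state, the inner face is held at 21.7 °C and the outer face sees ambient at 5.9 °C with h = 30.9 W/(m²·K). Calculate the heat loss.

Resistance network (inner→outer):
  R_gypsum board = L/(kA) = 0.216/(0.154·32.1) = 0.04369 K/W
  R_common brick = L/(kA) = 0.127/(0.631·32.1) = 0.006270 K/W
  R_conv,out = 1/(hA) = 1/(30.9·32.1) = 0.001008 K/W
ΣR = 0.04369 + 0.006270 + 0.001008 = 0.05097 K/W
Q = ΔT/ΣR = (21.7 °C − 5.9 °C)/0.05097 = 310 W

Q = 310 W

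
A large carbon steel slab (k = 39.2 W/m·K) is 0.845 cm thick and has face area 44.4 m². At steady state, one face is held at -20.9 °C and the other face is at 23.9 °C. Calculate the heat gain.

Q = kA·ΔT/L = 39.2 × 44.4 × |-20.9 °C − 23.9 °C| / 0.00845 = 9.23×10^6 W

Q = 9230 kW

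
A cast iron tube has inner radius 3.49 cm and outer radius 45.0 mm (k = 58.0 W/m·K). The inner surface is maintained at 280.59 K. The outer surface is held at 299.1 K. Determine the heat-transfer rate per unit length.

Q' = 26.5 kW/m

Q' = 2πk·ΔT/ln(r₂/r₁) = 2π × 58.0 × 18.51 / ln(0.0450/0.0349) = 26500 W/m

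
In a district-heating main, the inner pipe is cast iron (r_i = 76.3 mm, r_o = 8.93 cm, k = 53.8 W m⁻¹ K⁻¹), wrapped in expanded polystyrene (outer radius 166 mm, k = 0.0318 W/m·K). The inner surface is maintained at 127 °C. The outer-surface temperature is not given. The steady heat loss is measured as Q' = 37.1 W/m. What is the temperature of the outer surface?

T_out = 11.9 °C

Series resistances:
  R'_cast iron = ln(0.0893/0.0763)/(2πk) = 0.1573/(2π·53.8) = 4.654×10^-4 m·K/W
  R'_expanded polystyrene = ln(0.166/0.0893)/(2πk) = 0.6200/(2π·0.0318) = 3.103 m·K/W
ΣR = 3.103 m·K/W
ΔT = Q'·ΣR = 37.1 × 3.103 = 115.1 K
Heat flows outward, so T_out = T_in − ΔT = 127 − 115.1 = 11.9 °C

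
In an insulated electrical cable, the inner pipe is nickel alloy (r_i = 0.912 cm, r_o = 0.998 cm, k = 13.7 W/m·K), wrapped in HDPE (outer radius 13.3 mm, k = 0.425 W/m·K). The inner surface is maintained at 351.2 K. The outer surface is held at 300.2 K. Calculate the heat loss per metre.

Series thermal resistances, inner to outer:
  R'_nickel alloy = ln(0.00998/0.00912)/(2πk) = 0.09011/(2π·13.7) = 0.001047 m·K/W
  R'_HDPE = ln(0.0133/0.00998)/(2πk) = 0.2872/(2π·0.425) = 0.1075 m·K/W
ΣR = 0.001047 + 0.1075 = 0.1085 m·K/W
Q' = ΔT/ΣR = (351.2 K − 300.2 K)/0.1085 = 470 W/m

Q' = 470 W/m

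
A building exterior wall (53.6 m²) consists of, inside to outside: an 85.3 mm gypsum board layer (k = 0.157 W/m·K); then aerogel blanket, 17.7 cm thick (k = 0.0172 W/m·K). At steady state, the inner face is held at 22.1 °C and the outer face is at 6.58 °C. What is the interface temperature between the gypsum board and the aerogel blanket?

Series thermal resistances, inner to outer:
  R_gypsum board = L/(kA) = 0.0853/(0.157·53.6) = 0.01014 K/W
  R_aerogel blanket = L/(kA) = 0.177/(0.0172·53.6) = 0.1920 K/W
ΣR = 0.01014 + 0.1920 = 0.2021 K/W
Q = ΔT/ΣR = (22.1 °C − 6.58 °C)/0.2021 = 76.79 W
From the inner boundary to the gypsum board/aerogel blanket interface, ΣR_partial = 0.01014 K/W.
T_interface = T_in − Q·ΣR_partial = 22.1 °C − (76.79)(0.01014) = 21.3 °C

T = 21.3 °C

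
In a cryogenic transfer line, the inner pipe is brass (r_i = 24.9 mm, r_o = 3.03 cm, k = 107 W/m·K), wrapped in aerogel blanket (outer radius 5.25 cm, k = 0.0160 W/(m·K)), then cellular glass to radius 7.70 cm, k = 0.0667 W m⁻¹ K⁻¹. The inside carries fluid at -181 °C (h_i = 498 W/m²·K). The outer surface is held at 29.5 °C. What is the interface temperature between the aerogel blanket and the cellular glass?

Resistance network (inner→outer):
  R'_conv,in = 1/(2πr h) = 1/(2π·0.0249·498) = 0.01283 m·K/W
  R'_brass = ln(0.0303/0.0249)/(2πk) = 0.1963/(2π·107) = 2.920×10^-4 m·K/W
  R'_aerogel blanket = ln(0.0525/0.0303)/(2πk) = 0.5497/(2π·0.0160) = 5.468 m·K/W
  R'_cellular glass = ln(0.0770/0.0525)/(2πk) = 0.3830/(2π·0.0667) = 0.9139 m·K/W
ΣR = 0.01283 + 2.920×10^-4 + 5.468 + 0.9139 = 6.395 m·K/W
Q' = ΔT/ΣR = (-181 °C − 29.5 °C)/6.395 = -32.92 W/m
From the inner boundary to the aerogel blanket/cellular glass interface, ΣR_partial = 5.481 m·K/W.
T_interface = T_in − Q'·ΣR_partial = -181 °C − (-32.92)(5.481) = -0.6 °C

T = -0.6 °C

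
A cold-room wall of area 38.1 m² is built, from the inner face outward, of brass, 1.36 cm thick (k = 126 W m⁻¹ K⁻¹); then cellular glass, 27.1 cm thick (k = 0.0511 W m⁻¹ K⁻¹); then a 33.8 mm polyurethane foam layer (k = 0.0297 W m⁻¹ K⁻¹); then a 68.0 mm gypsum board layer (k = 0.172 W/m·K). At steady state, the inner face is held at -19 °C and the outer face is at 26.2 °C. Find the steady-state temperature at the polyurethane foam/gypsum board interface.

Resistance network (inner→outer):
  R_brass = L/(kA) = 0.0136/(126·38.1) = 2.833×10^-6 K/W
  R_cellular glass = L/(kA) = 0.271/(0.0511·38.1) = 0.1392 K/W
  R_polyurethane foam = L/(kA) = 0.0338/(0.0297·38.1) = 0.02987 K/W
  R_gypsum board = L/(kA) = 0.0680/(0.172·38.1) = 0.01038 K/W
ΣR = 2.833×10^-6 + 0.1392 + 0.02987 + 0.01038 = 0.1795 K/W
Q = ΔT/ΣR = (-19 °C − 26.2 °C)/0.1795 = -251.8 W
From the inner boundary to the polyurethane foam/gypsum board interface, ΣR_partial = 0.1691 K/W.
T_interface = T_in − Q·ΣR_partial = -19 °C − (-251.8)(0.1691) = 23.6 °C

T = 23.6 °C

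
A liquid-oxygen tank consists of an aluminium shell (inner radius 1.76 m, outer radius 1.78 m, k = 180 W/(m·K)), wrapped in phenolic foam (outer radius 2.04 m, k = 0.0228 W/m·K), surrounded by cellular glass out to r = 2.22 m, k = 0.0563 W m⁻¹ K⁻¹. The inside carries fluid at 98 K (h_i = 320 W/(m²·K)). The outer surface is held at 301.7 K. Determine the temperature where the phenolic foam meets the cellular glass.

Series thermal resistances, inner to outer:
  R_conv,in = 1/(4πr²h) = 1/(4π·1.76²·320) = 8.028×10^-5 K/W
  R_aluminium = (1/1.76 − 1/1.78)/(4πk) = 0.006384/(4π·180) = 2.822×10^-6 K/W
  R_phenolic foam = (1/1.78 − 1/2.04)/(4πk) = 0.07160/(4π·0.0228) = 0.2499 K/W
  R_cellular glass = (1/2.04 − 1/2.22)/(4πk) = 0.03975/(4π·0.0563) = 0.05618 K/W
ΣR = 8.028×10^-5 + 2.822×10^-6 + 0.2499 + 0.05618 = 0.3062 K/W
Q = ΔT/ΣR = (98 K − 301.7 K)/0.3062 = -665.3 W
From the inner boundary to the phenolic foam/cellular glass interface, ΣR_partial = 0.2500 K/W.
T_interface = T_in − Q·ΣR_partial = 98 K − (-665.3)(0.2500) = 264.3 K

T = 264.3 K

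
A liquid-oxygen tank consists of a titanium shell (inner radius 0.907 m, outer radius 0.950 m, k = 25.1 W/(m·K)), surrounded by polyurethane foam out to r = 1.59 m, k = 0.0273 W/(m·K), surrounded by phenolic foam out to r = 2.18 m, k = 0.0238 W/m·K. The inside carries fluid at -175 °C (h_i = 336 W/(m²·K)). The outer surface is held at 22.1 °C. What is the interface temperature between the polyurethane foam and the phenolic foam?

T = -40.1 °C

Resistance network (inner→outer):
  R_conv,in = 1/(4πr²h) = 1/(4π·0.907²·336) = 2.879×10^-4 K/W
  R_titanium = (1/0.907 − 1/0.950)/(4πk) = 0.04990/(4π·25.1) = 1.582×10^-4 K/W
  R_polyurethane foam = (1/0.950 − 1/1.59)/(4πk) = 0.4237/(4π·0.0273) = 1.235 K/W
  R_phenolic foam = (1/1.59 − 1/2.18)/(4πk) = 0.1702/(4π·0.0238) = 0.5691 K/W
ΣR = 2.879×10^-4 + 1.582×10^-4 + 1.235 + 0.5691 = 1.805 K/W
Q = ΔT/ΣR = (-175 °C − 22.1 °C)/1.805 = -109.2 W
From the inner boundary to the polyurethane foam/phenolic foam interface, ΣR_partial = 1.235 K/W.
T_interface = T_in − Q·ΣR_partial = -175 °C − (-109.2)(1.235) = -40.1 °C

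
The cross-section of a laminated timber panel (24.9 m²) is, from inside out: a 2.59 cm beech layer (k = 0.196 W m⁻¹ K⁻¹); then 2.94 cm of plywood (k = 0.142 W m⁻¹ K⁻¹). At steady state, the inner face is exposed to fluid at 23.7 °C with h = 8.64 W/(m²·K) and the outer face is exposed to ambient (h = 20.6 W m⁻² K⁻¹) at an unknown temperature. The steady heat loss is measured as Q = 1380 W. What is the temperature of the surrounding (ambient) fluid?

Series resistances:
  R_conv,in = 1/(hA) = 1/(8.64·24.9) = 0.004648 K/W
  R_beech = L/(kA) = 0.0259/(0.196·24.9) = 0.005307 K/W
  R_plywood = L/(kA) = 0.0294/(0.142·24.9) = 0.008315 K/W
  R_conv,out = 1/(hA) = 1/(20.6·24.9) = 0.001950 K/W
ΣR = 0.02022 K/W
ΔT = Q·ΣR = 1380 × 0.02022 = 27.90 K
Heat flows outward, so T_out = T_in − ΔT = 23.7 − 27.90 = -4.20 °C

T_out = -4.20 °C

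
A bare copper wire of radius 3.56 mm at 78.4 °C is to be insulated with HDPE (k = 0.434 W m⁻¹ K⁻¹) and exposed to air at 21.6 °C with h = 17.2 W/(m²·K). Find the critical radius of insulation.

r_cr = 2.52 cm

For a cylinder, r_cr = k_ins/h = 0.434/17.2 = 0.0252 m = 2.52 cm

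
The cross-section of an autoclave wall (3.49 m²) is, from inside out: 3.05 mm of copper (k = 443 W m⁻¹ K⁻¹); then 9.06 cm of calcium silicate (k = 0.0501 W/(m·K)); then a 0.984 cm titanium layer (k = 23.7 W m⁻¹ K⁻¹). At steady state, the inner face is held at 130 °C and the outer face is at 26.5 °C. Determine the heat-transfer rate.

Q = 200 W

Treat each layer as a resistance in series:
  R_copper = L/(kA) = 0.00305/(443·3.49) = 1.973×10^-6 K/W
  R_calcium silicate = L/(kA) = 0.0906/(0.0501·3.49) = 0.5182 K/W
  R_titanium = L/(kA) = 0.00984/(23.7·3.49) = 1.190×10^-4 K/W
ΣR = 1.973×10^-6 + 0.5182 + 1.190×10^-4 = 0.5183 K/W
Q = ΔT/ΣR = (130 °C − 26.5 °C)/0.5183 = 200 W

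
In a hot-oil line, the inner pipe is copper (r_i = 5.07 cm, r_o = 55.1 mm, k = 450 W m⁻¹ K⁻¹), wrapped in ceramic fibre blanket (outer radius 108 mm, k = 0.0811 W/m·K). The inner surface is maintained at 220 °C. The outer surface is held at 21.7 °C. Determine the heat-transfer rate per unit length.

Q' = 150 W/m

Series thermal resistances, inner to outer:
  R'_copper = ln(0.0551/0.0507)/(2πk) = 0.08322/(2π·450) = 2.943×10^-5 m·K/W
  R'_ceramic fibre blanket = ln(0.108/0.0551)/(2πk) = 0.6730/(2π·0.0811) = 1.321 m·K/W
ΣR = 2.943×10^-5 + 1.321 = 1.321 m·K/W
Q' = ΔT/ΣR = (220 °C − 21.7 °C)/1.321 = 150 W/m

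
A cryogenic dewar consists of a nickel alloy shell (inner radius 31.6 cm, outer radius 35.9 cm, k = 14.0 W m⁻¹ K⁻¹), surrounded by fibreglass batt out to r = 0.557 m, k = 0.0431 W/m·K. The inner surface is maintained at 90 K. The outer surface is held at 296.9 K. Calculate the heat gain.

Series thermal resistances, inner to outer:
  R_nickel alloy = (1/0.316 − 1/0.359)/(4πk) = 0.3790/(4π·14.0) = 0.002155 K/W
  R_fibreglass batt = (1/0.359 − 1/0.557)/(4πk) = 0.9902/(4π·0.0431) = 1.828 K/W
ΣR = 0.002155 + 1.828 = 1.830 K/W
Q = ΔT/ΣR = (90 K − 296.9 K)/1.830 = -113 W
(Negative Q ⇒ heat flows inward; heat gain = 113 W.)

Q = 113 W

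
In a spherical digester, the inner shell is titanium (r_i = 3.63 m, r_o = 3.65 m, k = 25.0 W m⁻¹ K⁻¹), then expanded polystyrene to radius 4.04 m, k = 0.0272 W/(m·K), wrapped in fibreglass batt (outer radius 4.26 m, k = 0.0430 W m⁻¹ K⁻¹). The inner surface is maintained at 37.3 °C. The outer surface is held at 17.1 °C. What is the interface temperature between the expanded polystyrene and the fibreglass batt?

T = 21.8 °C

Resistance network (inner→outer):
  R_titanium = (1/3.63 − 1/3.65)/(4πk) = 0.001509/(4π·25.0) = 4.805×10^-6 K/W
  R_expanded polystyrene = (1/3.65 − 1/4.04)/(4πk) = 0.02645/(4π·0.0272) = 0.07738 K/W
  R_fibreglass batt = (1/4.04 − 1/4.26)/(4πk) = 0.01278/(4π·0.0430) = 0.02366 K/W
ΣR = 4.805×10^-6 + 0.07738 + 0.02366 = 0.1010 K/W
Q = ΔT/ΣR = (37.3 °C − 17.1 °C)/0.1010 = 200.0 W
From the inner boundary to the expanded polystyrene/fibreglass batt interface, ΣR_partial = 0.07738 K/W.
T_interface = T_in − Q·ΣR_partial = 37.3 °C − (200.0)(0.07738) = 21.8 °C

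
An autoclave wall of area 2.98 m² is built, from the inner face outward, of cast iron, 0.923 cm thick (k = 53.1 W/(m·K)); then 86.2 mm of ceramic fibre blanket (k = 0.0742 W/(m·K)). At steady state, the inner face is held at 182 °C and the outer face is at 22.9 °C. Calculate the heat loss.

Q = 408 W

Resistance network (inner→outer):
  R_cast iron = L/(kA) = 0.00923/(53.1·2.98) = 5.833×10^-5 K/W
  R_ceramic fibre blanket = L/(kA) = 0.0862/(0.0742·2.98) = 0.3898 K/W
ΣR = 5.833×10^-5 + 0.3898 = 0.3899 K/W
Q = ΔT/ΣR = (182 °C − 22.9 °C)/0.3899 = 408 W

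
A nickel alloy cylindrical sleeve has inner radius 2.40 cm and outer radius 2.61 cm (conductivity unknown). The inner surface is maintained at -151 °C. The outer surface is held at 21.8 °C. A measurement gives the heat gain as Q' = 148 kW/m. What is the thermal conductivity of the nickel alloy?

ΣR = ΔT/Q' = |-151 − 21.8|/1.48×10^5 = 0.001168 m·K/W
ln(r₂/r₁)/(2πk) = 0.001168 ⇒ k = 0.08388/(2π·0.001168) = 11.4 W/m·K

k = 11.4 W/m·K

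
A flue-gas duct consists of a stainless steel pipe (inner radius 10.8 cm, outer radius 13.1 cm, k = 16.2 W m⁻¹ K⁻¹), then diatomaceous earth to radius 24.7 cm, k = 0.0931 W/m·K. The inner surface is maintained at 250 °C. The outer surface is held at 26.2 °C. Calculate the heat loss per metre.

Series thermal resistances, inner to outer:
  R'_stainless steel = ln(0.131/0.108)/(2πk) = 0.1931/(2π·16.2) = 0.001897 m·K/W
  R'_diatomaceous earth = ln(0.247/0.131)/(2πk) = 0.6342/(2π·0.0931) = 1.084 m·K/W
ΣR = 0.001897 + 1.084 = 1.086 m·K/W
Q' = ΔT/ΣR = (250 °C − 26.2 °C)/1.086 = 206 W/m

Q' = 206 W/m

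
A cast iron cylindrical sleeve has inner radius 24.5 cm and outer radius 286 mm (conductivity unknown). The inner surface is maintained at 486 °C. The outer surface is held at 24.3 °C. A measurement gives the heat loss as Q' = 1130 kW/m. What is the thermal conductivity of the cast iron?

k = 60.3 W/m·K

ΣR = ΔT/Q' = |486 − 24.3|/1.13×10^6 = 4.086×10^-4 m·K/W
ln(r₂/r₁)/(2πk) = 4.086×10^-4 ⇒ k = 0.1547/(2π·4.086×10^-4) = 60.3 W/m·K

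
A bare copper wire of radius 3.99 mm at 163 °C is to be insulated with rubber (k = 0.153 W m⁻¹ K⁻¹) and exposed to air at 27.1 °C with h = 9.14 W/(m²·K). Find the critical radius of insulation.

r_cr = 1.67 cm

For a cylinder, r_cr = k_ins/h = 0.153/9.14 = 0.0167 m = 1.67 cm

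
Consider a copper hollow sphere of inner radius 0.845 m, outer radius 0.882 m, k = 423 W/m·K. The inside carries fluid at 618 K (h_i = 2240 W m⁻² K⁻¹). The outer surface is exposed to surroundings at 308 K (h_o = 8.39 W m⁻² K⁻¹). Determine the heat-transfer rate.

Treat each layer as a resistance in series:
  R_conv,in = 1/(4πr²h) = 1/(4π·0.845²·2240) = 4.975×10^-5 K/W
  R_copper = (1/0.845 − 1/0.882)/(4πk) = 0.04965/(4π·423) = 9.340×10^-6 K/W
  R_conv,out = 1/(4πr²h) = 1/(4π·0.882²·8.39) = 0.01219 K/W
ΣR = 4.975×10^-5 + 9.340×10^-6 + 0.01219 = 0.01225 K/W
Q = ΔT/ΣR = (618 K − 308 K)/0.01225 = 25300 W

Q = 25.3 kW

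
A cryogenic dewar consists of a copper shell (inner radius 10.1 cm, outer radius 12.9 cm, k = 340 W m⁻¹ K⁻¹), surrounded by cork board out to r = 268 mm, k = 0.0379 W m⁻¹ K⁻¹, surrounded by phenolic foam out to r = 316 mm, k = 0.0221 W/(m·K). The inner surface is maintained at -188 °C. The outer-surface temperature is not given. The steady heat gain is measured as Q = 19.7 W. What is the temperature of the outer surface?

T_out = 18.5 °C

Series resistances:
  R_copper = (1/0.101 − 1/0.129)/(4πk) = 2.149/(4π·340) = 5.030×10^-4 K/W
  R_cork board = (1/0.129 − 1/0.268)/(4πk) = 4.021/(4π·0.0379) = 8.442 K/W
  R_phenolic foam = (1/0.268 − 1/0.316)/(4πk) = 0.5668/(4π·0.0221) = 2.041 K/W
ΣR = 10.48 K/W
ΔT = Q·ΣR = 19.7 × 10.48 = 206.5 K
Heat flows inward, so T_out = T_in + ΔT = -188 + 206.5 = 18.5 °C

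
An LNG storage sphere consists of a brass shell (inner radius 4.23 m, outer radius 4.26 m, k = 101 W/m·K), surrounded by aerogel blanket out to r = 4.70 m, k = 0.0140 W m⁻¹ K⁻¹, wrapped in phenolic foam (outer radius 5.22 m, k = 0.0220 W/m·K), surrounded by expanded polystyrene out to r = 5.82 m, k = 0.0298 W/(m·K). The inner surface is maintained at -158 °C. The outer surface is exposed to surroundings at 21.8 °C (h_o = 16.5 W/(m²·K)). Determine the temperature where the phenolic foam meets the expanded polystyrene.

Treat each layer as a resistance in series:
  R_brass = (1/4.23 − 1/4.26)/(4πk) = 0.001665/(4π·101) = 1.312×10^-6 K/W
  R_aerogel blanket = (1/4.26 − 1/4.70)/(4πk) = 0.02198/(4π·0.0140) = 0.1249 K/W
  R_phenolic foam = (1/4.70 − 1/5.22)/(4πk) = 0.02120/(4π·0.0220) = 0.07667 K/W
  R_expanded polystyrene = (1/5.22 − 1/5.82)/(4πk) = 0.01975/(4π·0.0298) = 0.05274 K/W
  R_conv,out = 1/(4πr²h) = 1/(4π·5.82²·16.5) = 1.424×10^-4 K/W
ΣR = 1.312×10^-6 + 0.1249 + 0.07667 + 0.05274 + 1.424×10^-4 = 0.2545 K/W
Q = ΔT/ΣR = (-158 °C − 21.8 °C)/0.2545 = -706.5 W
From the inner boundary to the phenolic foam/expanded polystyrene interface, ΣR_partial = 0.2016 K/W.
T_interface = T_in − Q·ΣR_partial = -158 °C − (-706.5)(0.2016) = -15.6 °C

T = -15.6 °C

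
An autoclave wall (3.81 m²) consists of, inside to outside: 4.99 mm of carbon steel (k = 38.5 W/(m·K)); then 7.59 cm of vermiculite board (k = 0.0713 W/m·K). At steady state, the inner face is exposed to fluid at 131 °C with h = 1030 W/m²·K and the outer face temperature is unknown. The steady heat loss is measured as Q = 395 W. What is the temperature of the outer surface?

T_out = 20.5 °C

Sum the resistances:
  R_conv,in = 1/(hA) = 1/(1030·3.81) = 2.548×10^-4 K/W
  R_carbon steel = L/(kA) = 0.00499/(38.5·3.81) = 3.402×10^-5 K/W
  R_vermiculite board = L/(kA) = 0.0759/(0.0713·3.81) = 0.2794 K/W
ΣR = 0.2797 K/W
ΔT = Q·ΣR = 395 × 0.2797 = 110.5 K
Heat flows outward, so T_out = T_in − ΔT = 131 − 110.5 = 20.5 °C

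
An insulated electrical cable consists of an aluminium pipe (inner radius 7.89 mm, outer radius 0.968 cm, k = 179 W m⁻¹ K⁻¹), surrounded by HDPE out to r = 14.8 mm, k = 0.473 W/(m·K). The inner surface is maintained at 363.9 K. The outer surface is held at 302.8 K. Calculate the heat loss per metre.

Q' = 427 W/m

Resistance network (inner→outer):
  R'_aluminium = ln(0.00968/0.00789)/(2πk) = 0.2045/(2π·179) = 1.818×10^-4 m·K/W
  R'_HDPE = ln(0.0148/0.00968)/(2πk) = 0.4246/(2π·0.473) = 0.1429 m·K/W
ΣR = 1.818×10^-4 + 0.1429 = 0.1431 m·K/W
Q' = ΔT/ΣR = (363.9 K − 302.8 K)/0.1431 = 427 W/m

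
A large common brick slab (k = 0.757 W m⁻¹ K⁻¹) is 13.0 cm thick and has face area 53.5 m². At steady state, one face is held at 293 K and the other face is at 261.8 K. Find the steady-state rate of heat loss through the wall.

Q = 9720 W

Q = kA·ΔT/L = 0.757 × 53.5 × |293 K − 261.8 K| / 0.130 = 9720 W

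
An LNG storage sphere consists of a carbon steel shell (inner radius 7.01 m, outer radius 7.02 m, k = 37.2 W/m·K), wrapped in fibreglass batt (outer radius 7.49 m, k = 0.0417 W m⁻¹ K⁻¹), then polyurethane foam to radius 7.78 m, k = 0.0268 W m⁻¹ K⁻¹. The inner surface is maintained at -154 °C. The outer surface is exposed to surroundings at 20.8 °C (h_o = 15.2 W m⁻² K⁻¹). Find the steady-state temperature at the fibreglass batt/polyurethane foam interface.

T = -60.6 °C

Treat each layer as a resistance in series:
  R_carbon steel = (1/7.01 − 1/7.02)/(4πk) = 2.032×10^-4/(4π·37.2) = 4.347×10^-7 K/W
  R_fibreglass batt = (1/7.02 − 1/7.49)/(4πk) = 0.008939/(4π·0.0417) = 0.01706 K/W
  R_polyurethane foam = (1/7.49 − 1/7.78)/(4πk) = 0.004977/(4π·0.0268) = 0.01478 K/W
  R_conv,out = 1/(4πr²h) = 1/(4π·7.78²·15.2) = 8.649×10^-5 K/W
ΣR = 4.347×10^-7 + 0.01706 + 0.01478 + 8.649×10^-5 = 0.03193 K/W
Q = ΔT/ΣR = (-154 °C − 20.8 °C)/0.03193 = -5474 W
From the inner boundary to the fibreglass batt/polyurethane foam interface, ΣR_partial = 0.01706 K/W.
T_interface = T_in − Q·ΣR_partial = -154 °C − (-5474)(0.01706) = -60.6 °C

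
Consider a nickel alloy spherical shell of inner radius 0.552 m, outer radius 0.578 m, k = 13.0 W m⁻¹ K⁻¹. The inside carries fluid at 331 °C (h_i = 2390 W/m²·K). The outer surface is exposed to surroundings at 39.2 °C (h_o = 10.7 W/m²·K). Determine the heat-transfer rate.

Series thermal resistances, inner to outer:
  R_conv,in = 1/(4πr²h) = 1/(4π·0.552²·2390) = 1.093×10^-4 K/W
  R_nickel alloy = (1/0.552 − 1/0.578)/(4πk) = 0.08149/(4π·13.0) = 4.988×10^-4 K/W
  R_conv,out = 1/(4πr²h) = 1/(4π·0.578²·10.7) = 0.02226 K/W
ΣR = 1.093×10^-4 + 4.988×10^-4 + 0.02226 = 0.02287 K/W
Q = ΔT/ΣR = (331 °C − 39.2 °C)/0.02287 = 12800 W

Q = 12.8 kW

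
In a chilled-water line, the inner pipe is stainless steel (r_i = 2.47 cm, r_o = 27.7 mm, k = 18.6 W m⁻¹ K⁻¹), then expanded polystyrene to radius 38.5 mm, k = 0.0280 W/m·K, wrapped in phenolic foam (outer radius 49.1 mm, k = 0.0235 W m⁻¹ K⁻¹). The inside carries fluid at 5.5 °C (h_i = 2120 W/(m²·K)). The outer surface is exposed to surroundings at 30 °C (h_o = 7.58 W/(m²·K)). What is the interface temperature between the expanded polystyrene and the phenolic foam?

T = 17.1 °C

Treat each layer as a resistance in series:
  R'_conv,in = 1/(2πr h) = 1/(2π·0.0247·2120) = 0.003039 m·K/W
  R'_stainless steel = ln(0.0277/0.0247)/(2πk) = 0.1146/(2π·18.6) = 9.808×10^-4 m·K/W
  R'_expanded polystyrene = ln(0.0385/0.0277)/(2πk) = 0.3292/(2π·0.0280) = 1.871 m·K/W
  R'_phenolic foam = ln(0.0491/0.0385)/(2πk) = 0.2432/(2π·0.0235) = 1.647 m·K/W
  R'_conv,out = 1/(2πr h) = 1/(2π·0.0491·7.58) = 0.4276 m·K/W
ΣR = 0.003039 + 9.808×10^-4 + 1.871 + 1.647 + 0.4276 = 3.950 m·K/W
Q' = ΔT/ΣR = (5.5 °C − 30 °C)/3.950 = -6.203 W/m
From the inner boundary to the expanded polystyrene/phenolic foam interface, ΣR_partial = 1.875 m·K/W.
T_interface = T_in − Q'·ΣR_partial = 5.5 °C − (-6.203)(1.875) = 17.1 °C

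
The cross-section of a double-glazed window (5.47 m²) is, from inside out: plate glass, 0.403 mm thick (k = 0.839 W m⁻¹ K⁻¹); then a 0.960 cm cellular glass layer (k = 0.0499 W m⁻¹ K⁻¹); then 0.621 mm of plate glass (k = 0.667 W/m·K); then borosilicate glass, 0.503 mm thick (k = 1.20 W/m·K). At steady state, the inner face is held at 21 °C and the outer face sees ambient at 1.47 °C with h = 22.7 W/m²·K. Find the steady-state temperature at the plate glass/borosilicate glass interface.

Treat each layer as a resistance in series:
  R_plate glass = L/(kA) = 4.03×10^-4/(0.839·5.47) = 8.781×10^-5 K/W
  R_cellular glass = L/(kA) = 0.00960/(0.0499·5.47) = 0.03517 K/W
  R_plate glass = L/(kA) = 6.21×10^-4/(0.667·5.47) = 1.702×10^-4 K/W
  R_borosilicate glass = L/(kA) = 5.03×10^-4/(1.20·5.47) = 7.663×10^-5 K/W
  R_conv,out = 1/(hA) = 1/(22.7·5.47) = 0.008054 K/W
ΣR = 8.781×10^-5 + 0.03517 + 1.702×10^-4 + 7.663×10^-5 + 0.008054 = 0.04356 K/W
Q = ΔT/ΣR = (21 °C − 1.47 °C)/0.04356 = 448.3 W
From the inner boundary to the plate glass/borosilicate glass interface, ΣR_partial = 0.03543 K/W.
T_interface = T_in − Q·ΣR_partial = 21 °C − (448.3)(0.03543) = 5.12 °C

T = 5.12 °C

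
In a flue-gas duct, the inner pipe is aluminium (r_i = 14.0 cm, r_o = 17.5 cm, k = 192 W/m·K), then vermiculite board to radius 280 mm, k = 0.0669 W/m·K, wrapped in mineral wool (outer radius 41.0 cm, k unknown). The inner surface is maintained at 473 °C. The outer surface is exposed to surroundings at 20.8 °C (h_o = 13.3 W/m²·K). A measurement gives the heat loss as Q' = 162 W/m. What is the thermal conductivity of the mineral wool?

k = 0.0369 W/m·K

ΣR = ΔT/Q' = |473 − 20.8|/162 = 2.791 m·K/W
Known resistances:
  R'_aluminium = ln(0.175/0.140)/(2πk) = 0.2231/(2π·192) = 1.850×10^-4 m·K/W
  R'_vermiculite board = ln(0.280/0.175)/(2πk) = 0.4700/(2π·0.0669) = 1.118 m·K/W
  R'_conv,out = 1/(2πr h) = 1/(2π·0.410·13.3) = 0.02919 m·K/W
R_mineral wool = ΣR − ΣR_known = 2.791 − 1.147 = 1.644 m·K/W
ln(r₂/r₁)/(2πk) = 1.644 ⇒ k = 0.3814/(2π·1.644) = 0.0369 W/m·K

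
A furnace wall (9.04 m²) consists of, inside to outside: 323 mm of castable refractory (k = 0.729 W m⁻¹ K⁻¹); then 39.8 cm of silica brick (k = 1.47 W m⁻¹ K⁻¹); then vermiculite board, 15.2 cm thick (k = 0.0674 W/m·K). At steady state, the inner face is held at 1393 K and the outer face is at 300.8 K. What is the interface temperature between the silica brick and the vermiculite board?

T = 1130 K

Treat each layer as a resistance in series:
  R_castable refractory = L/(kA) = 0.323/(0.729·9.04) = 0.04901 K/W
  R_silica brick = L/(kA) = 0.398/(1.47·9.04) = 0.02995 K/W
  R_vermiculite board = L/(kA) = 0.152/(0.0674·9.04) = 0.2495 K/W
ΣR = 0.04901 + 0.02995 + 0.2495 = 0.3285 K/W
Q = ΔT/ΣR = (1393 K − 300.8 K)/0.3285 = 3325 W
From the inner boundary to the silica brick/vermiculite board interface, ΣR_partial = 0.07896 K/W.
T_interface = T_in − Q·ΣR_partial = 1393 K − (3325)(0.07896) = 1130 K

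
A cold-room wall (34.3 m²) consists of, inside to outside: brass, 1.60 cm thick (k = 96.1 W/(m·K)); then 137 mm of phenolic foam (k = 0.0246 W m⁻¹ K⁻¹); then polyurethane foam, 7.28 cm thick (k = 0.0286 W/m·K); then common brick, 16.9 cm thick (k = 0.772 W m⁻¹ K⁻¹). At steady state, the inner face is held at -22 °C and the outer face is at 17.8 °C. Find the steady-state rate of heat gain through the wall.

Q = 164 W

Series thermal resistances, inner to outer:
  R_brass = L/(kA) = 0.0160/(96.1·34.3) = 4.854×10^-6 K/W
  R_phenolic foam = L/(kA) = 0.137/(0.0246·34.3) = 0.1624 K/W
  R_polyurethane foam = L/(kA) = 0.0728/(0.0286·34.3) = 0.07421 K/W
  R_common brick = L/(kA) = 0.169/(0.772·34.3) = 0.006382 K/W
ΣR = 4.854×10^-6 + 0.1624 + 0.07421 + 0.006382 = 0.2430 K/W
Q = ΔT/ΣR = (-22 °C − 17.8 °C)/0.2430 = -164 W
(Negative Q ⇒ heat flows inward; heat gain = 164 W.)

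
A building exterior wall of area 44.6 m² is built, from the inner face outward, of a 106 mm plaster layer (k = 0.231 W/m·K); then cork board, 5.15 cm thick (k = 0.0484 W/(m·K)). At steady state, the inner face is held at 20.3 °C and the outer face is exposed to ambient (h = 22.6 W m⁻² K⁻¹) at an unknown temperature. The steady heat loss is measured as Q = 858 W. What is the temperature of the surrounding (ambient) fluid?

T_out = -9.85 °C

Sum the resistances:
  R_plaster = L/(kA) = 0.106/(0.231·44.6) = 0.01029 K/W
  R_cork board = L/(kA) = 0.0515/(0.0484·44.6) = 0.02386 K/W
  R_conv,out = 1/(hA) = 1/(22.6·44.6) = 9.921×10^-4 K/W
ΣR = 0.03514 K/W
ΔT = Q·ΣR = 858 × 0.03514 = 30.15 K
Heat flows outward, so T_out = T_in − ΔT = 20.3 − 30.15 = -9.85 °C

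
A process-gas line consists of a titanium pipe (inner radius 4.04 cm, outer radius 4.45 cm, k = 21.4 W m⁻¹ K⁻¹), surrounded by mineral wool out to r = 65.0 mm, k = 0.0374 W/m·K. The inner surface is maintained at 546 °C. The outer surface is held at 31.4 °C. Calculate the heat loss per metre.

Resistance network (inner→outer):
  R'_titanium = ln(0.0445/0.0404)/(2πk) = 0.09666/(2π·21.4) = 7.189×10^-4 m·K/W
  R'_mineral wool = ln(0.0650/0.0445)/(2πk) = 0.3789/(2π·0.0374) = 1.612 m·K/W
ΣR = 7.189×10^-4 + 1.612 = 1.613 m·K/W
Q' = ΔT/ΣR = (546 °C − 31.4 °C)/1.613 = 319 W/m

Q' = 319 W/m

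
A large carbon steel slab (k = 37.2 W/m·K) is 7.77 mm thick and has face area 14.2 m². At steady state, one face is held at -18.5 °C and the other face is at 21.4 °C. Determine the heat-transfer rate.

Q = 2.71×10^6 W

Q = kA·ΔT/L = 37.2 × 14.2 × |-18.5 °C − 21.4 °C| / 0.00777 = 2.71×10^6 W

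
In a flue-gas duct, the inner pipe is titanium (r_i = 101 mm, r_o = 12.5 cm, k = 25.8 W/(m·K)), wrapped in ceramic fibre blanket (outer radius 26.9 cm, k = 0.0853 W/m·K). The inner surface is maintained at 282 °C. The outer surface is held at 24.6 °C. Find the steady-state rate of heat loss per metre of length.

Treat each layer as a resistance in series:
  R'_titanium = ln(0.125/0.101)/(2πk) = 0.2132/(2π·25.8) = 0.001315 m·K/W
  R'_ceramic fibre blanket = ln(0.269/0.125)/(2πk) = 0.7664/(2π·0.0853) = 1.430 m·K/W
ΣR = 0.001315 + 1.430 = 1.431 m·K/W
Q' = ΔT/ΣR = (282 °C − 24.6 °C)/1.431 = 180 W/m

Q' = 180 W/m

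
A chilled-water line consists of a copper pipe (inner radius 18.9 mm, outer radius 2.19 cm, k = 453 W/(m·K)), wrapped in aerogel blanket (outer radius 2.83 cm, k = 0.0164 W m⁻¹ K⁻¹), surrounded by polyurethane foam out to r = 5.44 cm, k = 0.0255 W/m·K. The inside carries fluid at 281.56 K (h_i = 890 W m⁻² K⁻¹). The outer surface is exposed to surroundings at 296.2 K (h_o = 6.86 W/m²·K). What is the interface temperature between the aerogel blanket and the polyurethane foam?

T = 286.8 K

Series thermal resistances, inner to outer:
  R'_conv,in = 1/(2πr h) = 1/(2π·0.0189·890) = 0.009462 m·K/W
  R'_copper = ln(0.0219/0.0189)/(2πk) = 0.1473/(2π·453) = 5.176×10^-5 m·K/W
  R'_aerogel blanket = ln(0.0283/0.0219)/(2πk) = 0.2564/(2π·0.0164) = 2.488 m·K/W
  R'_polyurethane foam = ln(0.0544/0.0283)/(2πk) = 0.6535/(2π·0.0255) = 4.079 m·K/W
  R'_conv,out = 1/(2πr h) = 1/(2π·0.0544·6.86) = 0.4265 m·K/W
ΣR = 0.009462 + 5.176×10^-5 + 2.488 + 4.079 + 0.4265 = 7.003 m·K/W
Q' = ΔT/ΣR = (281.56 K − 296.2 K)/7.003 = -2.091 W/m
From the inner boundary to the aerogel blanket/polyurethane foam interface, ΣR_partial = 2.498 m·K/W.
T_interface = T_in − Q'·ΣR_partial = 281.56 K − (-2.091)(2.498) = 286.8 K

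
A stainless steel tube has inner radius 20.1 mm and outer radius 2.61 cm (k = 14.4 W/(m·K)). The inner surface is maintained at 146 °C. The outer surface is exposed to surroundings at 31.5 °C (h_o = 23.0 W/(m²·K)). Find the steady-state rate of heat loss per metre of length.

Treat each layer as a resistance in series:
  R'_stainless steel = ln(0.0261/0.0201)/(2πk) = 0.2612/(2π·14.4) = 0.002887 m·K/W
  R'_conv,out = 1/(2πr h) = 1/(2π·0.0261·23.0) = 0.2651 m·K/W
ΣR = 0.002887 + 0.2651 = 0.2680 m·K/W
Q' = ΔT/ΣR = (146 °C − 31.5 °C)/0.2680 = 427 W/m

Q' = 427 W/m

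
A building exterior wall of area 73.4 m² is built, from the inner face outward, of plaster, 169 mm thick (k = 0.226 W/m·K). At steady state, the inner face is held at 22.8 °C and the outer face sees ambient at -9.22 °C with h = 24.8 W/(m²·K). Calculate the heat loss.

Q = 2980 W

Series thermal resistances, inner to outer:
  R_plaster = L/(kA) = 0.169/(0.226·73.4) = 0.01019 K/W
  R_conv,out = 1/(hA) = 1/(24.8·73.4) = 5.494×10^-4 K/W
ΣR = 0.01019 + 5.494×10^-4 = 0.01074 K/W
Q = ΔT/ΣR = (22.8 °C − -9.22 °C)/0.01074 = 2980 W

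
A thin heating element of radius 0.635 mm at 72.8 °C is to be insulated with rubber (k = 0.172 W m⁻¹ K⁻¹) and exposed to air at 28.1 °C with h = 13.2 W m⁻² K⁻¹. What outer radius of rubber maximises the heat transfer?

For a cylinder, r_cr = k_ins/h = 0.172/13.2 = 0.0130 m = 1.30 cm

r_cr = 1.30 cm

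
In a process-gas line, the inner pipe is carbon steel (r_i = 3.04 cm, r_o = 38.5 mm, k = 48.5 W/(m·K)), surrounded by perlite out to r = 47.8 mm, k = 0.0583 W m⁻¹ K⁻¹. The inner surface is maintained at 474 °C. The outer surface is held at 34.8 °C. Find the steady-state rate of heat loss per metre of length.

Treat each layer as a resistance in series:
  R'_carbon steel = ln(0.0385/0.0304)/(2πk) = 0.2362/(2π·48.5) = 7.752×10^-4 m·K/W
  R'_perlite = ln(0.0478/0.0385)/(2πk) = 0.2164/(2π·0.0583) = 0.5907 m·K/W
ΣR = 7.752×10^-4 + 0.5907 = 0.5915 m·K/W
Q' = ΔT/ΣR = (474 °C − 34.8 °C)/0.5915 = 743 W/m

Q' = 743 W/m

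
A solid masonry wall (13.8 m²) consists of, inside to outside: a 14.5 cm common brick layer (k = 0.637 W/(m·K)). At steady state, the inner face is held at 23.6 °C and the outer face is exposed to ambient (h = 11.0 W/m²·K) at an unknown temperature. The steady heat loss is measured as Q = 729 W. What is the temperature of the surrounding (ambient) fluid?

T_out = 6.77 °C

Sum the resistances:
  R_common brick = L/(kA) = 0.145/(0.637·13.8) = 0.01649 K/W
  R_conv,out = 1/(hA) = 1/(11.0·13.8) = 0.006588 K/W
ΣR = 0.02308 K/W
ΔT = Q·ΣR = 729 × 0.02308 = 16.83 K
Heat flows outward, so T_out = T_in − ΔT = 23.6 − 16.83 = 6.77 °C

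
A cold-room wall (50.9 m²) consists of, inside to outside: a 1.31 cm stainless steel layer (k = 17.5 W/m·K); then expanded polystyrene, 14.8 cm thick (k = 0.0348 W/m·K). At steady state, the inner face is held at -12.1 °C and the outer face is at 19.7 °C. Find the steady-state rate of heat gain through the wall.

Series thermal resistances, inner to outer:
  R_stainless steel = L/(kA) = 0.0131/(17.5·50.9) = 1.471×10^-5 K/W
  R_expanded polystyrene = L/(kA) = 0.148/(0.0348·50.9) = 0.08355 K/W
ΣR = 1.471×10^-5 + 0.08355 = 0.08356 K/W
Q = ΔT/ΣR = (-12.1 °C − 19.7 °C)/0.08356 = -381 W
(Negative Q ⇒ heat flows inward; heat gain = 381 W.)

Q = 381 W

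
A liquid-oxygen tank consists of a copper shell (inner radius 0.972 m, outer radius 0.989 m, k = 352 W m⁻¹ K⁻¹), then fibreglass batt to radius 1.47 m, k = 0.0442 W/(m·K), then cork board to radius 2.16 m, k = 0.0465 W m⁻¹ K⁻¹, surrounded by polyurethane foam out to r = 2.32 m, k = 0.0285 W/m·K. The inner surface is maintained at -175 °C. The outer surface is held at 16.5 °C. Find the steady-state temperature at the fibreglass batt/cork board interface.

Series thermal resistances, inner to outer:
  R_copper = (1/0.972 − 1/0.989)/(4πk) = 0.01768/(4π·352) = 3.998×10^-6 K/W
  R_fibreglass batt = (1/0.989 − 1/1.47)/(4πk) = 0.3309/(4π·0.0442) = 0.5957 K/W
  R_cork board = (1/1.47 − 1/2.16)/(4πk) = 0.2173/(4π·0.0465) = 0.3719 K/W
  R_polyurethane foam = (1/2.16 − 1/2.32)/(4πk) = 0.03193/(4π·0.0285) = 0.08915 K/W
ΣR = 3.998×10^-6 + 0.5957 + 0.3719 + 0.08915 = 1.057 K/W
Q = ΔT/ΣR = (-175 °C − 16.5 °C)/1.057 = -181.2 W
From the inner boundary to the fibreglass batt/cork board interface, ΣR_partial = 0.5957 K/W.
T_interface = T_in − Q·ΣR_partial = -175 °C − (-181.2)(0.5957) = -67.1 °C

T = -67.1 °C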